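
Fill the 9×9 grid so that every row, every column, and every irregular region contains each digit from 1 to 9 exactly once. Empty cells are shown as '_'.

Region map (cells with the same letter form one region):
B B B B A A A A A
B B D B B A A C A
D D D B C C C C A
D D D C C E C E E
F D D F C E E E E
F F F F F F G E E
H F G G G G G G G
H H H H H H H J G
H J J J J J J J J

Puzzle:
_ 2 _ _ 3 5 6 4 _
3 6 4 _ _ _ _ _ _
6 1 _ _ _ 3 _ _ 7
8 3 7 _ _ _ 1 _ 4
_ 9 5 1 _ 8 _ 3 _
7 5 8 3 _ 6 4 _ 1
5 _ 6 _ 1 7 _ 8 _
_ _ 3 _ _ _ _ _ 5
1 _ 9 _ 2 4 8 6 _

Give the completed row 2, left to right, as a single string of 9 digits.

r1c1 = 9: row 1 has {2,3,4,5,6}; col 1 has {1,3,5,6,7,8}; region has {2,3,6} → only 9 remains.
r1c3 = 1: row 1 has {2,3,4,5,6,9}; col 3 has {3,4,5,6,7,8,9}; region has {2,3,6,9} → only 1 remains.
r1c9 = 8: row 1 has {1,2,3,4,5,6,9}; col 9 has {1,4,5,7}; region has {3,4,5,6,7} → only 8 remains.
r3c3 = 2: row 3 has {1,3,6,7}; col 3 has {1,3,4,5,6,7,8,9}; region has {1,3,4,5,6,7,8,9} → only 2 remains.
r6c5 = 9: row 6 has {1,3,4,5,6,7,8}; col 5 has {1,2,3}; region has {1,3,5,6,7,8} → only 9 remains.
r6c8 = 2: row 6 has {1,3,4,5,6,7,8,9}; col 8 has {3,4,6,8}; region has {1,3,4,8} → only 2 remains.
r7c2 = 4: row 7 has {1,5,6,7,8}; col 2 has {1,2,3,5,6,9}; region has {1,3,5,6,7,8,9} → only 4 remains.
r9c2 = 7: row 9 has {1,2,4,6,8,9}; col 2 has {1,2,3,4,5,6,9}; region has {2,4,6,8,9} → only 7 remains.
r9c4 = 5: row 9 has {1,2,4,6,7,8,9}; col 4 has {1,3}; region has {2,4,6,7,8,9} → only 5 remains.
r9c9 = 3: row 9 has {1,2,4,5,6,7,8,9}; col 9 has {1,4,5,7,8}; region has {2,4,5,6,7,8,9} → only 3 remains.
r1c4 = 7: row 1 has {1,2,3,4,5,6,8,9}; col 4 has {1,3,5}; region has {1,2,3,6,9} → only 7 remains.
r2c4 = 8: row 2 has {3,4,6}; col 4 has {1,3,5,7}; region has {1,2,3,6,7,9} → only 8 remains.
r2c5 = 5: row 2 has {3,4,6,8}; col 5 has {1,2,3,9}; region has {1,2,3,6,7,8,9} → only 5 remains.
r3c4 = 4: row 3 has {1,2,3,6,7}; col 4 has {1,3,5,7,8}; region has {1,2,3,5,6,7,8,9} → only 4 remains.
r3c5 = 8: row 3 has {1,2,3,4,6,7}; col 5 has {1,2,3,5,9}; region has {1,3} → only 8 remains.
r4c5 = 6: row 4 has {1,3,4,7,8}; col 5 has {1,2,3,5,8,9}; region has {1,3,8} → only 6 remains.
r4c6 = 9: row 4 has {1,3,4,6,7,8}; col 6 has {3,4,5,6,7,8}; region has {1,2,3,4,8} → only 9 remains.
r4c8 = 5: row 4 has {1,3,4,6,7,8,9}; col 8 has {2,3,4,6,8}; region has {1,2,3,4,8,9} → only 5 remains.
r5c1 = 2: row 5 has {1,3,5,8,9}; col 1 has {1,3,5,6,7,8,9}; region has {1,3,4,5,6,7,8,9} → only 2 remains.
r5c7 = 7: row 5 has {1,2,3,5,8,9}; col 7 has {1,4,6,8}; region has {1,2,3,4,5,8,9} → only 7 remains.
r5c9 = 6: row 5 has {1,2,3,5,7,8,9}; col 9 has {1,3,4,5,7,8}; region has {1,2,3,4,5,7,8,9} → only 6 remains.
r8c1 = 4: row 8 has {3,5}; col 1 has {1,2,3,5,6,7,8,9}; region has {1,3,5} → only 4 remains.
r8c2 = 8: row 8 has {3,4,5}; col 2 has {1,2,3,4,5,6,7,9}; region has {1,3,4,5} → only 8 remains.
r8c5 = 7: row 8 has {3,4,5,8}; col 5 has {1,2,3,5,6,8,9}; region has {1,3,4,5,8} → only 7 remains.
r8c6 = 2: row 8 has {3,4,5,7,8}; col 6 has {3,4,5,6,7,8,9}; region has {1,3,4,5,7,8} → only 2 remains.
r8c7 = 9: row 8 has {2,3,4,5,7,8}; col 7 has {1,4,6,7,8}; region has {1,2,3,4,5,7,8} → only 9 remains.
r8c8 = 1: row 8 has {2,3,4,5,7,8,9}; col 8 has {2,3,4,5,6,8}; region has {2,3,4,5,6,7,8,9} → only 1 remains.
r2c6 = 1: row 2 has {3,4,5,6,8}; col 6 has {2,3,4,5,6,7,8,9}; region has {3,4,5,6,7,8} → only 1 remains.
r2c7 = 2: row 2 has {1,3,4,5,6,8}; col 7 has {1,4,6,7,8,9}; region has {1,3,4,5,6,7,8} → only 2 remains.
r2c9 = 9: row 2 has {1,2,3,4,5,6,8}; col 9 has {1,3,4,5,6,7,8}; region has {1,2,3,4,5,6,7,8} → only 9 remains.
r3c7 = 5: row 3 has {1,2,3,4,6,7,8}; col 7 has {1,2,4,6,7,8,9}; region has {1,3,6,8} → only 5 remains.
r3c8 = 9: row 3 has {1,2,3,4,5,6,7,8}; col 8 has {1,2,3,4,5,6,8}; region has {1,3,5,6,8} → only 9 remains.
r4c4 = 2: row 4 has {1,3,4,5,6,7,8,9}; col 4 has {1,3,4,5,7,8}; region has {1,3,5,6,8,9} → only 2 remains.
r5c5 = 4: row 5 has {1,2,3,5,6,7,8,9}; col 5 has {1,2,3,5,6,7,8,9}; region has {1,2,3,5,6,8,9} → only 4 remains.
r7c4 = 9: row 7 has {1,4,5,6,7,8}; col 4 has {1,2,3,4,5,7,8}; region has {1,4,5,6,7,8} → only 9 remains.
r7c7 = 3: row 7 has {1,4,5,6,7,8,9}; col 7 has {1,2,4,5,6,7,8,9}; region has {1,4,5,6,7,8,9} → only 3 remains.
r7c9 = 2: row 7 has {1,3,4,5,6,7,8,9}; col 9 has {1,3,4,5,6,7,8,9}; region has {1,3,4,5,6,7,8,9} → only 2 remains.
r8c4 = 6: row 8 has {1,2,3,4,5,7,8,9}; col 4 has {1,2,3,4,5,7,8,9}; region has {1,2,3,4,5,7,8,9} → only 6 remains.
r2c8 = 7: row 2 has {1,2,3,4,5,6,8,9}; col 8 has {1,2,3,4,5,6,8,9}; region has {1,2,3,4,5,6,8,9} → only 7 remains.

364851279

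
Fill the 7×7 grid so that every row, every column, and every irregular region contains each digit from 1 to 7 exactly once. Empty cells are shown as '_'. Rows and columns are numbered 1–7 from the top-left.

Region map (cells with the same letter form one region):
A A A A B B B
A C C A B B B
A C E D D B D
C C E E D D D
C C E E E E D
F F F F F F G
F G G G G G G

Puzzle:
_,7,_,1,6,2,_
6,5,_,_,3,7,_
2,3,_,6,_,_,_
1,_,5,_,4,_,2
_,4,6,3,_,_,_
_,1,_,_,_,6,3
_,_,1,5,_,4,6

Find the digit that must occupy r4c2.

6

r2c3 = 2: row 2 has {3,5,6,7}; col 3 has {1,5,6}; region has {1,3,4,5} → only 2 remains.
r2c4 = 4: row 2 has {2,3,5,6,7}; col 4 has {1,3,5,6}; region has {1,2,6,7} → only 4 remains.
r2c7 = 1: row 2 has {2,3,4,5,6,7}; col 7 has {2,3,6}; region has {2,3,6,7} → only 1 remains.
r3c6 = 5: row 3 has {2,3,6}; col 6 has {2,4,6,7}; region has {1,2,3,6,7} → only 5 remains.
r3c7 = 7: row 3 has {2,3,5,6}; col 7 has {1,2,3,6}; region has {2,4,6} → only 7 remains.
r4c2 = 6: row 4 has {1,2,4,5}; col 2 has {1,3,4,5,7}; region has {1,2,3,4,5} → only 6 remains.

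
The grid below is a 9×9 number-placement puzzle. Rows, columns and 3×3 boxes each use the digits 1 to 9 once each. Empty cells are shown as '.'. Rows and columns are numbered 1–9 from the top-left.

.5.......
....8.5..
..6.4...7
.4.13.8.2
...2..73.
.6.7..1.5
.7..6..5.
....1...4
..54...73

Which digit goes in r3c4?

r6c5 = 9: row 6 has {1,5,6,7}; col 5 has {1,3,4,6,8}; box has {1,2,3,7} → only 9 remains.
r6c8 = 4: row 6 has {1,5,6,7,9}; col 8 has {3,5,7}; box has {1,2,3,5,7,8} → only 4 remains.
r9c5 = 2: row 9 has {3,4,5,7}; col 5 has {1,3,4,6,8,9}; box has {1,4,6} → only 2 remains.
r1c5 = 7: row 1 has {5}; col 5 has {1,2,3,4,6,8,9}; box has {4,8} → only 7 remains.
r5c5 = 5: row 5 has {2,3,7}; col 5 has {1,2,3,4,6,7,8,9}; box has {1,2,3,7,9} → only 5 remains.
r6c6 = 8: row 6 has {1,4,5,6,7,9}; col 6 has {}; box has {1,2,3,5,7,9} → only 8 remains.
r9c6 = 9: row 9 has {2,3,4,5,7}; col 6 has {8}; box has {1,2,4,6} → only 9 remains.
r9c7 = 6: row 9 has {2,3,4,5,7,9}; col 7 has {1,5,7,8}; box has {3,4,5,7} → only 6 remains.
r4c6 = 6: row 4 has {1,2,3,4,8}; col 6 has {8,9}; box has {1,2,3,5,7,8,9} → only 6 remains.
r4c8 = 9: row 4 has {1,2,3,4,6,8}; col 8 has {3,4,5,7}; box has {1,2,3,4,5,7,8} → only 9 remains.
r5c6 = 4: row 5 has {2,3,5,7}; col 6 has {6,8,9}; box has {1,2,3,5,6,7,8,9} → only 4 remains.
r5c9 = 6: row 5 has {2,3,4,5,7}; col 9 has {2,3,4,5,7}; box has {1,2,3,4,5,7,8,9} → only 6 remains.
r7c6 = 3: row 7 has {5,6,7}; col 6 has {4,6,8,9}; box has {1,2,4,6,9} → only 3 remains.
r4c3 = 7: row 4 has {1,2,3,4,6,8,9}; col 3 has {5,6}; box has {4,6} → only 7 remains.
r7c4 = 8: row 7 has {3,5,6,7}; col 4 has {1,2,4,7}; box has {1,2,3,4,6,9} → only 8 remains.
r8c4 = 5: row 8 has {1,4}; col 4 has {1,2,4,7,8}; box has {1,2,3,4,6,8,9} → only 5 remains.
r8c6 = 7: row 8 has {1,4,5}; col 6 has {3,4,6,8,9}; box has {1,2,3,4,5,6,8,9} → only 7 remains.
r4c1 = 5: row 4 has {1,2,3,4,6,7,8,9}; col 1 has {}; box has {4,6,7} → only 5 remains.
r2c1 = 7: in row 2, 7 can only go here (every other open cell in that row sees a 7).
r2c3 = 4: in row 2, 4 can only go here (every other open cell in that row sees a 4).
r1c7 = 4: in row 1, 4 can only go here (every other open cell in that row sees a 4).
r3c6 = 5: in row 3, 5 can only go here (every other open cell in that row sees a 5).
r7c1 = 4: in row 7, 4 can only go here (every other open cell in that row sees a 4).
r8c1 = 6: in row 8, 6 can only go here (every other open cell in that row sees a 6).
r3c7 = 3: in column 7, 3 can only go here (every other open cell in that column sees a 3).
r3c4 = 9: row 3 has {3,4,5,6,7}; col 4 has {1,2,4,5,7,8}; box has {4,5,7,8} → only 9 remains.

9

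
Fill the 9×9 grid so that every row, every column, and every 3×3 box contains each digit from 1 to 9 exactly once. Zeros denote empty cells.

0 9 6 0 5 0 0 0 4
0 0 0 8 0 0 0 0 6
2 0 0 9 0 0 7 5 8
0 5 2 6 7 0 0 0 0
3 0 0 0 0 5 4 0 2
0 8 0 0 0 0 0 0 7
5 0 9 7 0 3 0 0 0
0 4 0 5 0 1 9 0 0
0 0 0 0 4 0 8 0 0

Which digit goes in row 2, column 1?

1

row 5, column 4 = 1 (sole candidate).
row 7, column 9 = 1 (sole candidate).
row 8, column 9 = 3 (sole candidate).
row 9, column 4 = 2 (sole candidate).
row 9, column 9 = 5 (sole candidate).
row 1, column 4 = 3 (sole candidate).
row 4, column 9 = 9 (sole candidate).
row 5, column 3 = 7 (sole candidate).
row 6, column 4 = 4 (sole candidate).
row 8, column 3 = 8 (sole candidate).
row 8, column 5 = 6 (sole candidate).
row 9, column 6 = 9 (sole candidate).
row 3, column 5 = 1 (sole candidate).
row 4, column 6 = 8 (sole candidate).
row 5, column 2 = 6 (sole candidate).
row 5, column 5 = 9 (sole candidate).
row 5, column 8 = 8 (sole candidate).
row 6, column 3 = 1 (sole candidate).
row 6, column 6 = 2 (sole candidate).
row 7, column 2 = 2 (sole candidate).
row 7, column 5 = 8 (sole candidate).
row 7, column 7 = 6 (sole candidate).
row 7, column 8 = 4 (sole candidate).
row 8, column 1 = 7 (sole candidate).
row 8, column 8 = 2 (sole candidate).
row 9, column 3 = 3 (sole candidate).
row 9, column 8 = 7 (sole candidate).
row 1, column 6 = 7 (sole candidate).
row 1, column 8 = 1 (sole candidate).
row 2, column 5 = 2 (sole candidate).
row 2, column 6 = 4 (sole candidate).
row 2, column 7 = 3 (sole candidate).
row 2, column 8 = 9 (sole candidate).
row 3, column 2 = 3 (sole candidate).
row 3, column 3 = 4 (sole candidate).
row 3, column 6 = 6 (sole candidate).
row 4, column 1 = 4 (sole candidate).
row 4, column 7 = 1 (sole candidate).
row 4, column 8 = 3 (sole candidate).
row 6, column 1 = 9 (sole candidate).
row 6, column 5 = 3 (sole candidate).
row 6, column 7 = 5 (sole candidate).
row 6, column 8 = 6 (sole candidate).
row 9, column 2 = 1 (sole candidate).
row 1, column 1 = 8 (sole candidate).
row 1, column 7 = 2 (sole candidate).
row 2, column 1 = 1: row 2 has {2,3,4,6,8,9}; col 1 has {2,3,4,5,7,8,9}; box has {2,3,4,6,8,9} → only 1 remains.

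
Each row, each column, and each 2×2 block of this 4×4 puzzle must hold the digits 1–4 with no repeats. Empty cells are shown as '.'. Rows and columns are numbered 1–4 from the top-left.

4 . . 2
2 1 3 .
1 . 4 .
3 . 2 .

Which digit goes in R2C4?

4

R1C2 = 3: row 1 has {2,4}; col 2 has {1}; box has {1,2,4} → only 3 remains.
R1C3 = 1: row 1 has {2,3,4}; col 3 has {2,3,4}; box has {2,3} → only 1 remains.
R2C4 = 4: row 2 has {1,2,3}; col 4 has {2}; box has {1,2,3} → only 4 remains.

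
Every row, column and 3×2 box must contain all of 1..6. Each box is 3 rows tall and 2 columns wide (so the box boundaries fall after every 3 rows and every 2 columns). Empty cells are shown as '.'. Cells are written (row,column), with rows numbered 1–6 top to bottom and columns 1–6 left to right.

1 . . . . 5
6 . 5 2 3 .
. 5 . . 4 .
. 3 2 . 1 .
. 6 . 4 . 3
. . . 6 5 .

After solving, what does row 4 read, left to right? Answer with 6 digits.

(1,4) = 3 (sole candidate).
(2,2) = 4 (sole candidate).
(2,6) = 1 (sole candidate).
(3,4) = 1 (sole candidate).
(4,4) = 5: row 4 has {1,2,3}; col 4 has {1,2,3,4,6}; box has {2,4,6} → only 5 remains.
(5,3) = 1 (sole candidate).
(5,5) = 2 (sole candidate).
(6,3) = 3 (sole candidate).
(6,6) = 4 (sole candidate).
(1,2) = 2 (sole candidate).
(1,5) = 6 (sole candidate).
(3,1) = 3 (sole candidate).
(3,3) = 6 (sole candidate).
(3,6) = 2 (sole candidate).
(4,1) = 4: row 4 has {1,2,3,5}; col 1 has {1,3,6}; box has {3,6} → only 4 remains.
(4,6) = 6: row 4 has {1,2,3,4,5}; col 6 has {1,2,3,4,5}; box has {1,2,3,4,5} → only 6 remains.

432516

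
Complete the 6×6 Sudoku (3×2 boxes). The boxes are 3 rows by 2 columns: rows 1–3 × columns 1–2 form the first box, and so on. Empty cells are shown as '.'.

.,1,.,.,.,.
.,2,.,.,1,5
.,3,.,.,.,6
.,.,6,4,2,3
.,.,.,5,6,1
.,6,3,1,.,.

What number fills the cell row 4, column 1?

1

row 2, column 3 = 4: row 2 has {1,2,5}; col 3 has {3,6}; box has {} → only 4 remains.
row 3, column 4 = 2: row 3 has {3,6}; col 4 has {1,4,5}; box has {4} → only 2 remains.
row 3, column 5 = 4: row 3 has {2,3,6}; col 5 has {1,2,6}; box has {1,5,6} → only 4 remains.
row 4, column 2 = 5: row 4 has {2,3,4,6}; col 2 has {1,2,3,6}; box has {6} → only 5 remains.
row 5, column 2 = 4: row 5 has {1,5,6}; col 2 has {1,2,3,5,6}; box has {5,6} → only 4 remains.
row 5, column 3 = 2: row 5 has {1,4,5,6}; col 3 has {3,4,6}; box has {1,3,4,5,6} → only 2 remains.
row 6, column 1 = 2: row 6 has {1,3,6}; col 1 has {}; box has {4,5,6} → only 2 remains.
row 6, column 5 = 5: row 6 has {1,2,3,6}; col 5 has {1,2,4,6}; box has {1,2,3,6} → only 5 remains.
row 6, column 6 = 4: row 6 has {1,2,3,5,6}; col 6 has {1,3,5,6}; box has {1,2,3,5,6} → only 4 remains.
row 1, column 3 = 5: row 1 has {1}; col 3 has {2,3,4,6}; box has {2,4} → only 5 remains.
row 1, column 5 = 3: row 1 has {1,5}; col 5 has {1,2,4,5,6}; box has {1,4,5,6} → only 3 remains.
row 1, column 6 = 2: row 1 has {1,3,5}; col 6 has {1,3,4,5,6}; box has {1,3,4,5,6} → only 2 remains.
row 2, column 1 = 6: row 2 has {1,2,4,5}; col 1 has {2}; box has {1,2,3} → only 6 remains.
row 2, column 4 = 3: row 2 has {1,2,4,5,6}; col 4 has {1,2,4,5}; box has {2,4,5} → only 3 remains.
row 3, column 1 = 5: row 3 has {2,3,4,6}; col 1 has {2,6}; box has {1,2,3,6} → only 5 remains.
row 3, column 3 = 1: row 3 has {2,3,4,5,6}; col 3 has {2,3,4,5,6}; box has {2,3,4,5} → only 1 remains.
row 4, column 1 = 1: row 4 has {2,3,4,5,6}; col 1 has {2,5,6}; box has {2,4,5,6} → only 1 remains.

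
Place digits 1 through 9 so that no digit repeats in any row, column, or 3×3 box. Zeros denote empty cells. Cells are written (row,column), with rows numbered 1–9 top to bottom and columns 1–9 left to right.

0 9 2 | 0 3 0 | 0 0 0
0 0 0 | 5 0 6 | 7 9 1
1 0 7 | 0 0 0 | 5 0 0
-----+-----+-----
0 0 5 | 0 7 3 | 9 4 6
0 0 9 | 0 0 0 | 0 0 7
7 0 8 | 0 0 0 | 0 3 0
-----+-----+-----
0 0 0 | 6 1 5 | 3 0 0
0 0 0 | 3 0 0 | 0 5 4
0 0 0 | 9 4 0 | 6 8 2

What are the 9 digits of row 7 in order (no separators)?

824615379

(1,8) = 6: row 1 has {2,3,9}; col 8 has {3,4,5,8,9}; box has {1,5,7,9} → only 6 remains.
(1,9) = 8: row 1 has {2,3,6,9}; col 9 has {1,2,4,6,7}; box has {1,5,6,7,9} → only 8 remains.
(3,8) = 2: row 3 has {1,5,7}; col 8 has {3,4,5,6,8,9}; box has {1,5,6,7,8,9} → only 2 remains.
(3,9) = 3: row 3 has {1,2,5,7}; col 9 has {1,2,4,6,7,8}; box has {1,2,5,6,7,8,9} → only 3 remains.
(4,1) = 2: row 4 has {3,4,5,6,7,9}; col 1 has {1,7}; box has {5,7,8,9} → only 2 remains.
(4,2) = 1: row 4 has {2,3,4,5,6,7,9}; col 2 has {9}; box has {2,5,7,8,9} → only 1 remains.
(4,4) = 8: row 4 has {1,2,3,4,5,6,7,9}; col 4 has {3,5,6,9}; box has {3,7} → only 8 remains.
(5,8) = 1: row 5 has {7,9}; col 8 has {2,3,4,5,6,8,9}; box has {3,4,6,7,9} → only 1 remains.
(6,7) = 2: row 6 has {3,7,8}; col 7 has {3,5,6,7,9}; box has {1,3,4,6,7,9} → only 2 remains.
(6,9) = 5: row 6 has {2,3,7,8}; col 9 has {1,2,3,4,6,7,8}; box has {1,2,3,4,6,7,9} → only 5 remains.
(7,3) = 4: row 7 has {1,3,5,6}; col 3 has {2,5,7,8,9}; box has {} → only 4 remains.
(7,8) = 7: row 7 has {1,3,4,5,6}; col 8 has {1,2,3,4,5,6,8,9}; box has {2,3,4,5,6,8} → only 7 remains.
(7,9) = 9: row 7 has {1,3,4,5,6,7}; col 9 has {1,2,3,4,5,6,7,8}; box has {2,3,4,5,6,7,8} → only 9 remains.
(8,7) = 1: row 8 has {3,4,5}; col 7 has {2,3,5,6,7,9}; box has {2,3,4,5,6,7,8,9} → only 1 remains.
(9,6) = 7: row 9 has {2,4,6,8,9}; col 6 has {3,5,6}; box has {1,3,4,5,6,9} → only 7 remains.
(1,7) = 4: row 1 has {2,3,6,8,9}; col 7 has {1,2,3,5,6,7,9}; box has {1,2,3,5,6,7,8,9} → only 4 remains.
(2,3) = 3: row 2 has {1,5,6,7,9}; col 3 has {2,4,5,7,8,9}; box has {1,2,7,9} → only 3 remains.
(3,4) = 4: row 3 has {1,2,3,5,7}; col 4 has {3,5,6,8,9}; box has {3,5,6} → only 4 remains.
(5,4) = 2: row 5 has {1,7,9}; col 4 has {3,4,5,6,8,9}; box has {3,7,8} → only 2 remains.
(5,6) = 4: row 5 has {1,2,7,9}; col 6 has {3,5,6,7}; box has {2,3,7,8} → only 4 remains.
(5,7) = 8: row 5 has {1,2,4,7,9}; col 7 has {1,2,3,4,5,6,7,9}; box has {1,2,3,4,5,6,7,9} → only 8 remains.
(6,4) = 1: row 6 has {2,3,5,7,8}; col 4 has {2,3,4,5,6,8,9}; box has {2,3,4,7,8} → only 1 remains.
(6,6) = 9: row 6 has {1,2,3,5,7,8}; col 6 has {3,4,5,6,7}; box has {1,2,3,4,7,8} → only 9 remains.
(7,1) = 8: row 7 has {1,3,4,5,6,7,9}; col 1 has {1,2,7}; box has {4} → only 8 remains.
(7,2) = 2: row 7 has {1,3,4,5,6,7,8,9}; col 2 has {1,9}; box has {4,8} → only 2 remains.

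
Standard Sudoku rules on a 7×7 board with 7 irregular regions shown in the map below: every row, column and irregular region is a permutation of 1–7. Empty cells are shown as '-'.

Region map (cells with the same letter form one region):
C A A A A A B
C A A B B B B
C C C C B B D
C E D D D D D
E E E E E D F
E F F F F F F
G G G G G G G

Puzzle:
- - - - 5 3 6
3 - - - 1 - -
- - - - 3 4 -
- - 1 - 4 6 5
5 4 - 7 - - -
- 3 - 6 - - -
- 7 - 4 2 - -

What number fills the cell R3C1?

R4C2 = 2 (sole candidate).
R4C4 = 3 (sole candidate).
R5C5 = 6 (sole candidate).
R5C6 = 2 (sole candidate).
R5C7 = 1 (sole candidate).
R6C1 = 1 (sole candidate).
R6C5 = 7 (sole candidate).
R6C6 = 5 (sole candidate).
R7C1 = 6 (sole candidate).
R7C6 = 1 (sole candidate).
R7C7 = 3 (sole candidate).
R1C2 = 1 (sole candidate).
R1C4 = 2 (sole candidate).
R2C2 = 6 (sole candidate).
R2C4 = 5 (sole candidate).
R2C6 = 7 (sole candidate).
R2C7 = 2 (sole candidate).
R3C2 = 5 (sole candidate).
R3C4 = 1 (sole candidate).
R3C7 = 7 (sole candidate).
R4C1 = 7 (sole candidate).
R5C3 = 3 (sole candidate).
R6C7 = 4 (sole candidate).
R7C3 = 5 (sole candidate).
R1C1 = 4 (sole candidate).
R1C3 = 7 (sole candidate).
R2C3 = 4 (sole candidate).
R3C1 = 2: row 3 has {1,3,4,5,7}; col 1 has {1,3,4,5,6,7}; region has {1,3,4,5,7} → only 2 remains.

2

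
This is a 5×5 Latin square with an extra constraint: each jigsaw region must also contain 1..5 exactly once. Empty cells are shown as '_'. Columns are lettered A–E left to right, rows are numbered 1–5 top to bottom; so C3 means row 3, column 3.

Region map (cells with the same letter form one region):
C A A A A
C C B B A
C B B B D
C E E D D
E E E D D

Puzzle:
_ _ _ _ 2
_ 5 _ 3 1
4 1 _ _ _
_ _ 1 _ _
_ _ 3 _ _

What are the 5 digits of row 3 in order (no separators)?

A2 = 2 (sole candidate).
C2 = 4 (sole candidate).
A4 = 3 (sole candidate).
A5 = 5 (sole candidate).
E5 = 4 (sole candidate).
A1 = 1 (sole candidate).
C1 = 5 (sole candidate).
D1 = 4 (sole candidate).
C3 = 2: row 3 has {1,4}; col 3 has {1,3,4,5}; region has {1,3,4} → only 2 remains.
D3 = 5: row 3 has {1,2,4}; col 4 has {3,4}; region has {1,2,3,4} → only 5 remains.
E3 = 3: row 3 has {1,2,4,5}; col 5 has {1,2,4}; region has {4} → only 3 remains.

41253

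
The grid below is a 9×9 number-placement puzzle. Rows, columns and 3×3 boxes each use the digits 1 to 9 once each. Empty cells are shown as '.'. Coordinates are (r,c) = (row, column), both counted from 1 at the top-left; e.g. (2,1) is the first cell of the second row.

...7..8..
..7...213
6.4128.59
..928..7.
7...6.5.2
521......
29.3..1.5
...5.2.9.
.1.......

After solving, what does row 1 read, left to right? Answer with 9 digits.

(3,2) = 3 (sole candidate).
(3,7) = 7 (sole candidate).
(1,2) = 5: row 1 has {7,8}; col 2 has {1,2,3,9}; box has {3,4,6,7} → only 5 remains.
(1,3) = 2: row 1 has {5,7,8}; col 3 has {1,4,7,9}; box has {3,4,5,6,7} → only 2 remains.
(2,2) = 8 (sole candidate).
(5,2) = 4 (sole candidate).
(5,4) = 9 (sole candidate).
(6,4) = 4 (sole candidate).
(2,1) = 9 (sole candidate).
(2,4) = 6 (sole candidate).
(4,1) = 3 (sole candidate).
(4,2) = 6 (sole candidate).
(4,7) = 4 (sole candidate).
(4,9) = 1 (sole candidate).
(5,3) = 8 (sole candidate).
(5,8) = 3 (sole candidate).
(7,3) = 6 (sole candidate).
(8,2) = 7 (sole candidate).
(8,3) = 3 (sole candidate).
(8,7) = 6 (sole candidate).
(9,3) = 5 (sole candidate).
(9,4) = 8 (sole candidate).
(9,7) = 3 (sole candidate).
(1,1) = 1: row 1 has {2,5,7,8}; col 1 has {2,3,5,6,7,9}; box has {2,3,4,5,6,7,8,9} → only 1 remains.
(4,6) = 5 (sole candidate).
(5,6) = 1 (sole candidate).
(6,7) = 9 (sole candidate).
(9,1) = 4 (sole candidate).
(9,8) = 2 (sole candidate).
(9,9) = 7 (sole candidate).
(2,6) = 4 (sole candidate).
(7,6) = 7 (sole candidate).
(8,1) = 8 (sole candidate).
(8,9) = 4 (sole candidate).
(9,5) = 9 (sole candidate).
(9,6) = 6 (sole candidate).
(1,5) = 3: row 1 has {1,2,5,7,8}; col 5 has {2,6,8,9}; box has {1,2,4,6,7,8} → only 3 remains.
(1,6) = 9: row 1 has {1,2,3,5,7,8}; col 6 has {1,2,4,5,6,7,8}; box has {1,2,3,4,6,7,8} → only 9 remains.
(1,9) = 6: row 1 has {1,2,3,5,7,8,9}; col 9 has {1,2,3,4,5,7,9}; box has {1,2,3,5,7,8,9} → only 6 remains.
(2,5) = 5 (sole candidate).
(6,5) = 7 (sole candidate).
(6,6) = 3 (sole candidate).
(6,9) = 8 (sole candidate).
(7,5) = 4 (sole candidate).
(7,8) = 8 (sole candidate).
(8,5) = 1 (sole candidate).
(1,8) = 4: row 1 has {1,2,3,5,6,7,8,9}; col 8 has {1,2,3,5,7,8,9}; box has {1,2,3,5,6,7,8,9} → only 4 remains.

152739846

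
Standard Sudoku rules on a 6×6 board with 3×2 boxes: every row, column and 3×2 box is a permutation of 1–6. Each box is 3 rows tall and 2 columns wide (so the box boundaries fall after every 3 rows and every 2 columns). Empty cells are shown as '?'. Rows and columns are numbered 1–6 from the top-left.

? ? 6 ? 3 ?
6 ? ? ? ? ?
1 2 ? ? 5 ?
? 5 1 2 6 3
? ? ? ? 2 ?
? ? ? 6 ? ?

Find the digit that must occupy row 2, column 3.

2

row 1, column 2 = 4 (sole candidate).
row 2, column 2 = 3 (sole candidate).
row 4, column 1 = 4 (sole candidate).
row 5, column 1 = 3 (sole candidate).
row 6, column 1 = 2 (sole candidate).
row 6, column 2 = 1 (sole candidate).
row 6, column 5 = 4 (sole candidate).
row 6, column 6 = 5 (sole candidate).
row 1, column 1 = 5 (sole candidate).
row 1, column 4 = 1 (sole candidate).
row 1, column 6 = 2 (sole candidate).
row 2, column 5 = 1 (sole candidate).
row 2, column 6 = 4 (sole candidate).
row 3, column 6 = 6 (sole candidate).
row 5, column 2 = 6 (sole candidate).
row 5, column 6 = 1 (sole candidate).
row 6, column 3 = 3 (sole candidate).
row 2, column 4 = 5 (sole candidate).
row 3, column 3 = 4 (sole candidate).
row 3, column 4 = 3 (sole candidate).
row 5, column 3 = 5 (sole candidate).
row 5, column 4 = 4 (sole candidate).
row 2, column 3 = 2: row 2 has {1,3,4,5,6}; col 3 has {1,3,4,5,6}; box has {1,3,4,5,6} → only 2 remains.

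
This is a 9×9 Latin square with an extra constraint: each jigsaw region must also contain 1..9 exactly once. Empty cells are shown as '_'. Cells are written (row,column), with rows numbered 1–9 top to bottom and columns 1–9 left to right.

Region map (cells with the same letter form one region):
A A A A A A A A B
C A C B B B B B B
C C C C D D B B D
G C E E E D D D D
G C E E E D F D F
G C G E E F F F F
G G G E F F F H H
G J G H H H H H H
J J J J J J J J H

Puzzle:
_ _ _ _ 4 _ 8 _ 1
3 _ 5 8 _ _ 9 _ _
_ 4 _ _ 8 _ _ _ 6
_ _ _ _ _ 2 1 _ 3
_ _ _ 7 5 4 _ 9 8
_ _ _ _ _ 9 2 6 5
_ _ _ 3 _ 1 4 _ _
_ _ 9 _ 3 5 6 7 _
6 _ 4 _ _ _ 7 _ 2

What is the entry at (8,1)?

8

(3,6) = 7: row 3 has {4,6,8}; col 6 has {1,2,4,5,9}; region has {1,2,3,4,6,8,9} → only 7 remains.
(4,8) = 5: row 4 has {1,2,3}; col 8 has {6,7,9}; region has {1,2,3,4,6,7,8,9} → only 5 remains.
(5,7) = 3: row 5 has {4,5,7,8,9}; col 7 has {1,2,4,6,7,8,9}; region has {1,2,4,5,6,8,9} → only 3 remains.
(6,5) = 1: row 6 has {2,5,6,9}; col 5 has {3,4,5,8}; region has {3,5,7} → only 1 remains.
(7,5) = 7: row 7 has {1,3,4}; col 5 has {1,3,4,5,8}; region has {1,2,3,4,5,6,8,9} → only 7 remains.
(7,8) = 8: row 7 has {1,3,4,7}; col 8 has {5,6,7,9}; region has {2,3,5,6,7} → only 8 remains.
(7,9) = 9: row 7 has {1,3,4,7,8}; col 9 has {1,2,3,5,6,8}; region has {2,3,5,6,7,8} → only 9 remains.
(8,9) = 4: row 8 has {3,5,6,7,9}; col 9 has {1,2,3,5,6,8,9}; region has {2,3,5,6,7,8,9} → only 4 remains.
(9,5) = 9: row 9 has {2,4,6,7}; col 5 has {1,3,4,5,7,8}; region has {4,6,7} → only 9 remains.
(2,6) = 6: row 2 has {3,5,8,9}; col 6 has {1,2,4,5,7,9}; region has {1,8,9} → only 6 remains.
(2,9) = 7: row 2 has {3,5,6,8,9}; col 9 has {1,2,3,4,5,6,8,9}; region has {1,6,8,9} → only 7 remains.
(3,7) = 5: row 3 has {4,6,7,8}; col 7 has {1,2,3,4,6,7,8,9}; region has {1,6,7,8,9} → only 5 remains.
(4,5) = 6: row 4 has {1,2,3,5}; col 5 has {1,3,4,5,7,8,9}; region has {1,3,5,7} → only 6 remains.
(5,3) = 2: row 5 has {3,4,5,7,8,9}; col 3 has {4,5,9}; region has {1,3,5,6,7} → only 2 remains.
(6,4) = 4: row 6 has {1,2,5,6,9}; col 4 has {3,7,8}; region has {1,2,3,5,6,7} → only 4 remains.
(7,3) = 6: row 7 has {1,3,4,7,8,9}; col 3 has {2,4,5,9}; region has {9} → only 6 remains.
(8,4) = 1: row 8 has {3,4,5,6,7,9}; col 4 has {3,4,7,8}; region has {2,3,4,5,6,7,8,9} → only 1 remains.
(9,4) = 5: row 9 has {2,4,6,7,9}; col 4 has {1,3,4,7,8}; region has {4,6,7,9} → only 5 remains.
(1,6) = 3: row 1 has {1,4,8}; col 6 has {1,2,4,5,6,7,9}; region has {4,8} → only 3 remains.
(1,8) = 2: row 1 has {1,3,4,8}; col 8 has {5,6,7,8,9}; region has {3,4,8} → only 2 remains.
(2,2) = 1: row 2 has {3,5,6,7,8,9}; col 2 has {4}; region has {2,3,4,8} → only 1 remains.
(2,5) = 2: row 2 has {1,3,5,6,7,8,9}; col 5 has {1,3,4,5,6,7,8,9}; region has {1,5,6,7,8,9} → only 2 remains.
(2,8) = 4: row 2 has {1,2,3,5,6,7,8,9}; col 8 has {2,5,6,7,8,9}; region has {1,2,5,6,7,8,9} → only 4 remains.
(3,3) = 1: row 3 has {4,5,6,7,8}; col 3 has {2,4,5,6,9}; region has {3,4,5} → only 1 remains.
(3,8) = 3: row 3 has {1,4,5,6,7,8}; col 8 has {2,4,5,6,7,8,9}; region has {1,2,4,5,6,7,8,9} → only 3 remains.
(4,3) = 8: row 4 has {1,2,3,5,6}; col 3 has {1,2,4,5,6,9}; region has {1,2,3,4,5,6,7} → only 8 remains.
(4,4) = 9: row 4 has {1,2,3,5,6,8}; col 4 has {1,3,4,5,7,8}; region has {1,2,3,4,5,6,7,8} → only 9 remains.
(5,1) = 1: row 5 has {2,3,4,5,7,8,9}; col 1 has {3,6}; region has {6,9} → only 1 remains.
(5,2) = 6: row 5 has {1,2,3,4,5,7,8,9}; col 2 has {1,4}; region has {1,3,4,5} → only 6 remains.
(9,6) = 8: row 9 has {2,4,5,6,7,9}; col 6 has {1,2,3,4,5,6,7,9}; region has {4,5,6,7,9} → only 8 remains.
(9,8) = 1: row 9 has {2,4,5,6,7,8,9}; col 8 has {2,3,4,5,6,7,8,9}; region has {4,5,6,7,8,9} → only 1 remains.
(1,3) = 7: row 1 has {1,2,3,4,8}; col 3 has {1,2,4,5,6,8,9}; region has {1,2,3,4,8} → only 7 remains.
(1,4) = 6: row 1 has {1,2,3,4,7,8}; col 4 has {1,3,4,5,7,8,9}; region has {1,2,3,4,7,8} → only 6 remains.
(3,4) = 2: row 3 has {1,3,4,5,6,7,8}; col 4 has {1,3,4,5,6,7,8,9}; region has {1,3,4,5,6} → only 2 remains.
(4,2) = 7: row 4 has {1,2,3,5,6,8,9}; col 2 has {1,4,6}; region has {1,2,3,4,5,6} → only 7 remains.
(6,2) = 8: row 6 has {1,2,4,5,6,9}; col 2 has {1,4,6,7}; region has {1,2,3,4,5,6,7} → only 8 remains.
(6,3) = 3: row 6 has {1,2,4,5,6,8,9}; col 3 has {1,2,4,5,6,7,8,9}; region has {1,6,9} → only 3 remains.
(8,2) = 2: row 8 has {1,3,4,5,6,7,9}; col 2 has {1,4,6,7,8}; region has {1,4,5,6,7,8,9} → only 2 remains.
(9,2) = 3: row 9 has {1,2,4,5,6,7,8,9}; col 2 has {1,2,4,6,7,8}; region has {1,2,4,5,6,7,8,9} → only 3 remains.
(3,1) = 9: row 3 has {1,2,3,4,5,6,7,8}; col 1 has {1,3,6}; region has {1,2,3,4,5,6,7,8} → only 9 remains.
(4,1) = 4: row 4 has {1,2,3,5,6,7,8,9}; col 1 has {1,3,6,9}; region has {1,3,6,9} → only 4 remains.
(6,1) = 7: row 6 has {1,2,3,4,5,6,8,9}; col 1 has {1,3,4,6,9}; region has {1,3,4,6,9} → only 7 remains.
(7,2) = 5: row 7 has {1,3,4,6,7,8,9}; col 2 has {1,2,3,4,6,7,8}; region has {1,3,4,6,7,9} → only 5 remains.
(8,1) = 8: row 8 has {1,2,3,4,5,6,7,9}; col 1 has {1,3,4,6,7,9}; region has {1,3,4,5,6,7,9} → only 8 remains.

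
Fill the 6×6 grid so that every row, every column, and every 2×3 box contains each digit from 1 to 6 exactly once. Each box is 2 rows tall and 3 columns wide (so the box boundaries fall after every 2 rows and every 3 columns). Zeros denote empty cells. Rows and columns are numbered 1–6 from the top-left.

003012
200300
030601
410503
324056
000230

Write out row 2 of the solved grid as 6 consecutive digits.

241365

R1C4 = 4 (sole candidate).
R2C5 = 6: row 2 has {2,3}; col 5 has {1,3,5}; box has {1,2,3,4} → only 6 remains.
R2C6 = 5: row 2 has {2,3,6}; col 6 has {1,2,3,6}; box has {1,2,3,4,6} → only 5 remains.
R3C1 = 5 (sole candidate).
R3C3 = 2 (sole candidate).
R3C5 = 4 (sole candidate).
R4C3 = 6 (sole candidate).
R4C5 = 2 (sole candidate).
R5C4 = 1 (sole candidate).
R6C6 = 4 (sole candidate).
R1C1 = 6 (sole candidate).
R1C2 = 5 (sole candidate).
R2C2 = 4: row 2 has {2,3,5,6}; col 2 has {1,2,3,5}; box has {2,3,5,6} → only 4 remains.
R2C3 = 1: row 2 has {2,3,4,5,6}; col 3 has {2,3,4,6}; box has {2,3,4,5,6} → only 1 remains.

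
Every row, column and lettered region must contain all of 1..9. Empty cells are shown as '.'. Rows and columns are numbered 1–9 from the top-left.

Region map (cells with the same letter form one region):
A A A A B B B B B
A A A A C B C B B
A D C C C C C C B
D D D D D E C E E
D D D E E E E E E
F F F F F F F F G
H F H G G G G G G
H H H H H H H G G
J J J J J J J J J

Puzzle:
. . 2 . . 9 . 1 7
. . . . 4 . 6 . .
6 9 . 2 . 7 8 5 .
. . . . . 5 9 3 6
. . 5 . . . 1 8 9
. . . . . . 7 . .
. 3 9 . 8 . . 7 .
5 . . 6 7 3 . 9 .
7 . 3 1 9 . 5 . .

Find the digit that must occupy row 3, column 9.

row 2, column 8 = 2 (sole candidate).
row 3, column 3 = 1 (sole candidate).
row 3, column 5 = 3 (sole candidate).
row 3, column 9 = 4: row 3 has {1,2,3,5,6,7,8,9}; col 9 has {6,7,9}; region has {1,2,7,9} → only 4 remains.

4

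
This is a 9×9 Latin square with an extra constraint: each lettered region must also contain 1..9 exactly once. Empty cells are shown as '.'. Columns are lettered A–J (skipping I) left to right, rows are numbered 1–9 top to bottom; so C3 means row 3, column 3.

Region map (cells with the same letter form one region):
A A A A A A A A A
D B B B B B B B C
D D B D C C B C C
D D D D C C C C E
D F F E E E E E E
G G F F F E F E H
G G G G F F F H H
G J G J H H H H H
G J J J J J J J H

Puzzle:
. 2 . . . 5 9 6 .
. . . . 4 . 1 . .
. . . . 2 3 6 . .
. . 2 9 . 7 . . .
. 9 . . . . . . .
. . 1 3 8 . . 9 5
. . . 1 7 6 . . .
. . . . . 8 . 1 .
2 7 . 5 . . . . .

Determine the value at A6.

7

A6 = 7: in row 6, 7 can only go here (every other open cell in that row sees a 7).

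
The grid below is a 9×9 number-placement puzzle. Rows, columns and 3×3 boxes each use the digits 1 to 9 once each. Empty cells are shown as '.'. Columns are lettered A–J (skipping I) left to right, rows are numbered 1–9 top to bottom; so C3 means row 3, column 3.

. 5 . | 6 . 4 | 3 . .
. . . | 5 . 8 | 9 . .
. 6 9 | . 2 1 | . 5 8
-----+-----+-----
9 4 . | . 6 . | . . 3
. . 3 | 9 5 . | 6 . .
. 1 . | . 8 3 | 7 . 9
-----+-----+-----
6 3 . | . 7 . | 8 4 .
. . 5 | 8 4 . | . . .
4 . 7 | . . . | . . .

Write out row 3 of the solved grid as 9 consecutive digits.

E1 = 9 (sole candidate).
E2 = 3 (sole candidate).
D3 = 7: row 3 has {1,2,5,6,8,9}; col 4 has {5,6,8,9}; box has {1,2,3,4,5,6,8,9} → only 7 remains.
G3 = 4: row 3 has {1,2,5,6,7,8,9}; col 7 has {3,6,7,8,9}; box has {3,5,8,9} → only 4 remains.
H6 = 2 (sole candidate).
E9 = 1 (sole candidate).
A3 = 3: row 3 has {1,2,4,5,6,7,8,9}; col 1 has {4,6,9}; box has {5,6,9} → only 3 remains.

369721458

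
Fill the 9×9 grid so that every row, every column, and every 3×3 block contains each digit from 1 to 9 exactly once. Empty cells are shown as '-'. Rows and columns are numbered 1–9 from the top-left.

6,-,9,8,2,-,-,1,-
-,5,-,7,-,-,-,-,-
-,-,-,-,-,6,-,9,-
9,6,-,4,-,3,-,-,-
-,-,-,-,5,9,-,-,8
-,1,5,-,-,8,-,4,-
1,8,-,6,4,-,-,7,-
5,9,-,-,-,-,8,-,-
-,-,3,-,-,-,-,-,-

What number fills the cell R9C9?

R6C4 = 2 (sole candidate).
R7C3 = 2 (sole candidate).
R7C6 = 5 (sole candidate).
R1C6 = 4 (sole candidate).
R2C6 = 1 (sole candidate).
R3C5 = 3 (sole candidate).
R5C4 = 1 (sole candidate).
R8C4 = 3 (sole candidate).
R9C4 = 9 (sole candidate).
R2C5 = 9 (sole candidate).
R3C4 = 5 (sole candidate).
R4C5 = 7 (sole candidate).
R6C5 = 6 (sole candidate).
R8C5 = 1 (sole candidate).
R9C5 = 8 (sole candidate).
R4C3 = 8 (sole candidate).
R2C3 = 4 (sole candidate).
R5C3 = 7 (sole candidate).
R6C1 = 3 (sole candidate).
R8C3 = 6 (sole candidate).
R8C8 = 2 (sole candidate).
R8C9 = 4 (sole candidate).
R3C3 = 1 (sole candidate).
R4C8 = 5 (sole candidate).
R8C6 = 7 (sole candidate).
R9C6 = 2 (sole candidate).
R9C8 = 6 (sole candidate).
R5C8 = 3 (sole candidate).
R2C8 = 8 (sole candidate).
R2C1 = 2 (sole candidate).
R3C2 = 7 (sole candidate).
R3C9 = 2 (sole candidate).
R4C9 = 1 (sole candidate).
R5C1 = 4 (sole candidate).
R5C2 = 2 (sole candidate).
R5C7 = 6 (sole candidate).
R9C1 = 7 (sole candidate).
R9C2 = 4 (sole candidate).
R9C9 = 5: row 9 has {2,3,4,6,7,8,9}; col 9 has {1,2,4,8}; box has {2,4,6,7,8} → only 5 remains.

5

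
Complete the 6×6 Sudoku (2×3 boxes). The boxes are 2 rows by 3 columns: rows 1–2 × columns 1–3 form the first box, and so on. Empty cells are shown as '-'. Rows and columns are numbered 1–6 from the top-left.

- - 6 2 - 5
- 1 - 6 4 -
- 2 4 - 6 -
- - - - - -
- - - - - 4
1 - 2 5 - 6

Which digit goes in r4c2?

6

r2c6 = 3 (sole candidate).
r3c6 = 1 (sole candidate).
r4c6 = 2 (sole candidate).
r6c5 = 3 (sole candidate).
r1c5 = 1 (sole candidate).
r2c3 = 5 (sole candidate).
r3c4 = 3 (sole candidate).
r4c4 = 4 (sole candidate).
r4c5 = 5 (sole candidate).
r5c3 = 3 (sole candidate).
r5c4 = 1 (sole candidate).
r5c5 = 2 (sole candidate).
r6c2 = 4 (sole candidate).
r1c2 = 3 (sole candidate).
r2c1 = 2 (sole candidate).
r3c1 = 5 (sole candidate).
r4c2 = 6: row 4 has {2,4,5}; col 2 has {1,2,3,4}; box has {2,4,5} → only 6 remains.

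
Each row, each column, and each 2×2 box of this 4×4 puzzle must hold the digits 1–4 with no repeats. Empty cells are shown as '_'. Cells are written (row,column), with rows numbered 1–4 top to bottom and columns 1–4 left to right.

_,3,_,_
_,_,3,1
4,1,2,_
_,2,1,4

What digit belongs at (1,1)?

(1,3) = 4: row 1 has {3}; col 3 has {1,2,3}; box has {1,3} → only 4 remains.
(1,4) = 2: row 1 has {3,4}; col 4 has {1,4}; box has {1,3,4} → only 2 remains.
(2,1) = 2: row 2 has {1,3}; col 1 has {4}; box has {3} → only 2 remains.
(2,2) = 4: row 2 has {1,2,3}; col 2 has {1,2,3}; box has {2,3} → only 4 remains.
(3,4) = 3: row 3 has {1,2,4}; col 4 has {1,2,4}; box has {1,2,4} → only 3 remains.
(4,1) = 3: row 4 has {1,2,4}; col 1 has {2,4}; box has {1,2,4} → only 3 remains.
(1,1) = 1: row 1 has {2,3,4}; col 1 has {2,3,4}; box has {2,3,4} → only 1 remains.

1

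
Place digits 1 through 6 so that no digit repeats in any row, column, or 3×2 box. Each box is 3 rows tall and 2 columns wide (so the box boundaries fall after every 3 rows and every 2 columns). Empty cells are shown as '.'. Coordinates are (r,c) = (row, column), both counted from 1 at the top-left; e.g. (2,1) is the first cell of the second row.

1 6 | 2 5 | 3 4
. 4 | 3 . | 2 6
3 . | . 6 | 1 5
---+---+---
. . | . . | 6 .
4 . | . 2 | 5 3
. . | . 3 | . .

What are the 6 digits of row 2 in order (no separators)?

(2,1) = 5: row 2 has {2,3,4,6}; col 1 has {1,3,4}; box has {1,3,4,6} → only 5 remains.
(2,4) = 1: row 2 has {2,3,4,5,6}; col 4 has {2,3,5,6}; box has {2,3,5,6} → only 1 remains.

543126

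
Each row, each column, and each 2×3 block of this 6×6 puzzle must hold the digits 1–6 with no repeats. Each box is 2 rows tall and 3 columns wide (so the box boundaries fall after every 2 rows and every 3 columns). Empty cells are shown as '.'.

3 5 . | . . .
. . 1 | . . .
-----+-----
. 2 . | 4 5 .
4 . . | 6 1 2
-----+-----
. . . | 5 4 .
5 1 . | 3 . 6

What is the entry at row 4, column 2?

row 2, column 4 = 2 (sole candidate).
row 3, column 6 = 3 (sole candidate).
row 4, column 2 = 3: row 4 has {1,2,4,6}; col 2 has {1,2,5}; box has {2,4} → only 3 remains.

3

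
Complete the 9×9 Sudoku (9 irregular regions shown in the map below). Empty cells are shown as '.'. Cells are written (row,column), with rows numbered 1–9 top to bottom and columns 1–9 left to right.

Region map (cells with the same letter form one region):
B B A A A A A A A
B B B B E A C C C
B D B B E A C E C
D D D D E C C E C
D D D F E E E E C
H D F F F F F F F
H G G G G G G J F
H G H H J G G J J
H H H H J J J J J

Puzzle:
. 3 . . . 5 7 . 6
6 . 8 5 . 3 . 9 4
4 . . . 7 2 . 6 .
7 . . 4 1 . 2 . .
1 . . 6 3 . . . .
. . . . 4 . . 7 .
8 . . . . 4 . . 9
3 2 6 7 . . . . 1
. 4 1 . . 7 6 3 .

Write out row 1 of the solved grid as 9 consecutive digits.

(2,5) = 2 (sole candidate).
(2,7) = 1 (sole candidate).
(3,3) = 9 (sole candidate).
(3,4) = 1 (sole candidate).
(7,4) = 3 (sole candidate).
(7,7) = 5 (sole candidate).
(7,8) = 2 (sole candidate).
(1,1) = 2: row 1 has {3,5,6,7}; col 1 has {1,3,4,6,7,8}; region has {1,3,4,5,6,8,9} → only 2 remains.
(1,3) = 4: row 1 has {2,3,5,6,7}; col 3 has {1,6,8,9}; region has {2,3,5,6,7} → only 4 remains.
(2,2) = 7 (sole candidate).
(7,3) = 7 (sole candidate).
(7,5) = 6 (sole candidate).
(7,2) = 1 (sole candidate).
(1,8) = 1: in row 1, 1 can only go here (every other open cell in that row sees a 1).
(4,2) = 9 (hidden single in row 4).
(4,6) = 6 (hidden single in row 4).
(5,3) = 2 (hidden single in row 5).
(5,9) = 7 (hidden single in row 5).
(6,6) = 1 (hidden single in row 6).
(6,2) = 6 (hidden single in row 6).
(6,1) = 9 (hidden single in row 6).
(9,1) = 5 (sole candidate).
(9,4) = 2 (sole candidate).
(9,9) = 8 (sole candidate).
(6,4) = 8 (sole candidate).
(6,7) = 3 (sole candidate).
(9,5) = 9 (sole candidate).
(1,4) = 9: row 1 has {1,2,3,4,5,6,7}; col 4 has {1,2,3,4,5,6,7,8}; region has {1,2,3,4,5,6,7} → only 9 remains.
(1,5) = 8: row 1 has {1,2,3,4,5,6,7,9}; col 5 has {1,2,3,4,6,7,9}; region has {1,2,3,4,5,6,7,9} → only 8 remains.

234985716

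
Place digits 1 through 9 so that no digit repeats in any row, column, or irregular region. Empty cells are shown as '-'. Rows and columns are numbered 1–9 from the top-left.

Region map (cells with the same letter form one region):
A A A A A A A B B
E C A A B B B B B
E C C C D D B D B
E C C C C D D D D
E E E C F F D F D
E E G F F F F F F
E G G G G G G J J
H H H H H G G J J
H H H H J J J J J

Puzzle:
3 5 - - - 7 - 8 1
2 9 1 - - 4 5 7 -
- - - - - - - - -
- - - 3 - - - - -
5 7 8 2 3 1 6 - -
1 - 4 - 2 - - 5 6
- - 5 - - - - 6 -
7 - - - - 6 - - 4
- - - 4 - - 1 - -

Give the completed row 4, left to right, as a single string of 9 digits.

r2c5 = 6: row 2 has {1,2,4,5,7,9}; col 5 has {2,3}; region has {1,4,5,7,8} → only 6 remains.
r2c9 = 3: row 2 has {1,2,4,5,6,7,9}; col 9 has {1,4,6}; region has {1,4,5,6,7,8} → only 3 remains.
r5c9 = 9: row 5 has {1,2,3,5,6,7,8}; col 9 has {1,3,4,6}; region has {6} → only 9 remains.
r6c2 = 3: row 6 has {1,2,4,5,6}; col 2 has {5,7,9}; region has {1,2,5,7,8} → only 3 remains.
r2c4 = 8: row 2 has {1,2,3,4,5,6,7,9}; col 4 has {2,3,4}; region has {1,3,5,7} → only 8 remains.
r3c9 = 2: row 3 has {}; col 9 has {1,3,4,6,9}; region has {1,3,4,5,6,7,8} → only 2 remains.
r5c8 = 4: row 5 has {1,2,3,5,6,7,8,9}; col 8 has {5,6,7,8}; region has {1,2,3,5,6} → only 4 remains.
r3c7 = 9: row 3 has {2}; col 7 has {1,5,6}; region has {1,2,3,4,5,6,7,8} → only 9 remains.
r4c1 = 9: in row 4, 9 can only go here (every other open cell in that row sees a 9).
r7c1 = 4: row 7 has {5,6}; col 1 has {1,2,3,5,7,9}; region has {1,2,3,5,7,8,9} → only 4 remains.
r3c1 = 6: row 3 has {2,9}; col 1 has {1,2,3,4,5,7,9}; region has {1,2,3,4,5,7,8,9} → only 6 remains.
r3c3 = 7: row 3 has {2,6,9}; col 3 has {1,4,5,8}; region has {2,3,9} → only 7 remains.
r4c3 = 6: row 4 has {3,9}; col 3 has {1,4,5,7,8}; region has {2,3,7,9} → only 6 remains.
r9c1 = 8: row 9 has {1,4}; col 1 has {1,2,3,4,5,6,7,9}; region has {4,7} → only 8 remains.
r1c4 = 6: in row 1, 6 can only go here (every other open cell in that row sees a 6).
r8c7 = 8: in row 8, 8 can only go here (every other open cell in that row sees an 8).
r6c7 = 7: row 6 has {1,2,3,4,5,6}; col 7 has {1,5,6,8,9}; region has {1,2,3,4,5,6} → only 7 remains.
r6c4 = 9: row 6 has {1,2,3,4,5,6,7}; col 4 has {2,3,4,6,8}; region has {1,2,3,4,5,6,7} → only 9 remains.
r6c6 = 8: row 6 has {1,2,3,4,5,6,7,9}; col 6 has {1,4,6,7}; region has {1,2,3,4,5,6,7,9} → only 8 remains.
r4c9 = 7: in row 4, 7 can only go here (every other open cell in that row sees a 7).
r7c9 = 8: row 7 has {4,5,6}; col 9 has {1,2,3,4,6,7,9}; region has {1,4,6} → only 8 remains.
r9c9 = 5: row 9 has {1,4,8}; col 9 has {1,2,3,4,6,7,8,9}; region has {1,4,6,8} → only 5 remains.
r9c2 = 6: in row 9, 6 can only go here (every other open cell in that row sees a 6).
r9c5 = 7: in row 9, 7 can only go here (every other open cell in that row sees a 7).
r7c4 = 7: in row 7, 7 can only go here (every other open cell in that row sees a 7).
r7c7 = 3: in column 7, 3 can only go here (every other open cell in that column sees a 3).
r3c5 = 8: in region D, 8 can only go here (every other open cell in that region sees an 8).
r3c2 = 4: in row 3, 4 can only go here (every other open cell in that row sees a 4).
r4c7 = 4: in row 4, 4 can only go here (every other open cell in that row sees a 4).
r4c2 = 8: in row 4, 8 can only go here (every other open cell in that row sees an 8).
r1c7 = 2: row 1 has {1,3,5,6,7,8}; col 7 has {1,3,4,5,6,7,8,9}; region has {1,3,5,6,7,8} → only 2 remains.
r1c3 = 9: row 1 has {1,2,3,5,6,7,8}; col 3 has {1,4,5,6,7,8}; region has {1,2,3,5,6,7,8} → only 9 remains.
r1c5 = 4: row 1 has {1,2,3,5,6,7,8,9}; col 5 has {2,3,6,7,8}; region has {1,2,3,5,6,7,8,9} → only 4 remains.
r8c5 = 9: in region H, 9 can only go here (every other open cell in that region sees a 9).
r7c5 = 1: row 7 has {3,4,5,6,7,8}; col 5 has {2,3,4,6,7,8,9}; region has {3,4,5,6,7,8} → only 1 remains.
r4c5 = 5: row 4 has {3,4,6,7,8,9}; col 5 has {1,2,3,4,6,7,8,9}; region has {2,3,4,6,7,8,9} → only 5 remains.
r4c6 = 2: row 4 has {3,4,5,6,7,8,9}; col 6 has {1,4,6,7,8}; region has {4,6,7,8,9} → only 2 remains.
r4c8 = 1: row 4 has {2,3,4,5,6,7,8,9}; col 8 has {4,5,6,7,8}; region has {2,4,6,7,8,9} → only 1 remains.

986352417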